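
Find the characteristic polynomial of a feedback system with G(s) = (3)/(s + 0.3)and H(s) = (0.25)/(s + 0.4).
Characteristic poly = G_den * H_den + G_num * H_num = (s^2 + 0.7*s + 0.12) + (0.75) = s^2 + 0.7*s + 0.87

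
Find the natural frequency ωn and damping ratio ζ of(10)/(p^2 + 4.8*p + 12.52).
Underdamped: complex pole -2.4 + 2.6j. ωn = |pole| = 3.538, ζ = -Re(pole)/ωn = 0.6783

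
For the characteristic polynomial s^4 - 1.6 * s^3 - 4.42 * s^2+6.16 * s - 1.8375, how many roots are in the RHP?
s^4 - 1.6*s^3 - 4.42*s^2 + 6.16*s - 1.8375 = (s - 2.5)(s - 0.5)(s - 0.7)(s + 2.1). Poles: -2.1, 0.5, 0.7, 2.5. RHP poles (Re>0): 3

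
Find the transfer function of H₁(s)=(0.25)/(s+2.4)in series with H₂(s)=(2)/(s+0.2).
Series: H = H₁ · H₂ = (n₁·n₂)/(d₁·d₂).
Num: n₁·n₂ = 0.5. Den: d₁·d₂ = s^2 + 2.6*s + 0.48.
H(s) = (0.5)/(s^2 + 2.6*s + 0.48)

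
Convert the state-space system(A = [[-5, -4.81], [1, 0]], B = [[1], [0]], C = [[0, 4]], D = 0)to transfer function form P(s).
P(s) = C(sI - A)⁻¹B + D.
Characteristic polynomial det(sI - A) = s^2 + 5*s + 4.81.
Numerator from C·adj(sI-A)·B + D·det(sI-A) = 4.
P(s) = (4)/(s^2 + 5*s + 4.81)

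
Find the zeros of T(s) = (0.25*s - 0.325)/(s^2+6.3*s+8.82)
Set numerator = 0: 0.25*s - 0.325 = 0 → Zeros: 1.3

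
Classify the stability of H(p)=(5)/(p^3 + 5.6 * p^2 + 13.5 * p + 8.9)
Denominator: p^3 + 5.6*p^2 + 13.5*p + 8.9 = (p + 1)(p^2 + 4.6*p + 8.9). Poles: -1, -2.3 + 1.9j, -2.3 - 1.9j. Stable (all poles in LHP)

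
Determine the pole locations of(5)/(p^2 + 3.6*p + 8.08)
Set denominator = 0: p^2 + 3.6*p + 8.08 = 0 → Poles: -1.8 + 2.2j, -1.8 - 2.2j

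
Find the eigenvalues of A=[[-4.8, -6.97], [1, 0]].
Eigenvalues solve det(λI - A) = 0.
Characteristic polynomial: λ^2 + 4.8*λ + 6.97 = 0.
Roots: -2.4 + 1.1j, -2.4 - 1.1j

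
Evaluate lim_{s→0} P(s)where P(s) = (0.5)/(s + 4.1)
DC gain = P(0) = num(0)/den(0) = 0.5/4.1 = 0.122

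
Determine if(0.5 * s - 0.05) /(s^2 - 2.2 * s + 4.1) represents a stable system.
Denominator: s^2 - 2.2*s + 4.1. Poles: 1.1 + 1.7j, 1.1 - 1.7j. All Re(p)<0: No (unstable)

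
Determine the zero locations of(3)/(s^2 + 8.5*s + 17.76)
Numerator is a nonzero constant (3) → Zeros: none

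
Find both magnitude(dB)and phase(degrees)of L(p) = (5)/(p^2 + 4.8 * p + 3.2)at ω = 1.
Substitute p = j*1: L(j1) = 0.394548 - 0.860832j.
|L| = 20*log₁₀(sqrt(Re²+Im²)) = -0.47 dB.
∠L = atan2(Im, Re) = -65.38°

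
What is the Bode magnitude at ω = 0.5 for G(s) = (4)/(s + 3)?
Substitute s = j*0.5: G(j0.5) = 1.2973 - 0.216216j.
|G(j0.5)| = sqrt(Re² + Im²) = 1.315.
20*log₁₀(1.315) = 2.38 dB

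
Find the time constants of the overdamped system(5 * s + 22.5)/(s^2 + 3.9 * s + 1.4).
Overdamped: real poles at -3.5, -0.4. τ = -1/pole → τ₁ = 0.2857, τ₂ = 2.5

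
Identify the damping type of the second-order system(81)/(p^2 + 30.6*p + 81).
Standard form: ωn²/(p²+2ζωn·p+ωn²) gives ωn=9, ζ=1.7.
Overdamped (ζ = 1.7 > 1)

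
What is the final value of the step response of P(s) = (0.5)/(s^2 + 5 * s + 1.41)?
FVT: lim_{t→∞} y(t) = lim_{s→0} s*Y(s) where Y(s) = P(s)/s.
= lim_{s→0} P(s) = P(0) = num(0)/den(0) = 0.5/1.41 = 0.3546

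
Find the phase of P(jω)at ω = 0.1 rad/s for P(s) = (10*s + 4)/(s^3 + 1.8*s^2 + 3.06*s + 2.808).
Substitute s = j*0.1: P(j0.1) = 1.45548 + 0.199311j.
∠P(j0.1) = atan2(Im, Re) = atan2(0.199311, 1.45548) = 7.80°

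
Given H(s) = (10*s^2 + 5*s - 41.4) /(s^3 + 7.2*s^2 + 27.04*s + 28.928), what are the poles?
Set denominator = 0: s^3 + 7.2*s^2 + 27.04*s + 28.928 = (s + 1.6)(s^2 + 5.6*s + 18.08) = 0 → Poles: -1.6, -2.8 + 3.2j, -2.8 - 3.2j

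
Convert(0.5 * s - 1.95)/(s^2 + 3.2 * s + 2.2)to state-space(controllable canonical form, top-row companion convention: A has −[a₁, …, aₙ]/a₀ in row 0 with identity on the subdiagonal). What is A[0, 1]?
Reachable canonical form for den = s^2 + 3.2*s + 2.2: top row of A = -[a₁,a₂,...,aₙ]/a₀, ones on the subdiagonal, zeros elsewhere.
A = [[-3.2, -2.2], [1, 0]].
A[0,1] = -2.2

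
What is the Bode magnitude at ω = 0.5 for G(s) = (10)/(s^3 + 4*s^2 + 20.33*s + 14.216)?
Substitute s = j*0.5: G(j0.5) = 0.479772 - 0.364476j.
|G(j0.5)| = sqrt(Re² + Im²) = 0.6025.
20*log₁₀(0.6025) = -4.40 dB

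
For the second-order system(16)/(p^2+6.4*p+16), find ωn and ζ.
Standard form: ωn²/(p²+2ζωn·p+ωn²).
const=16=ωn² → ωn=4, p coeff=6.4=2ζωn → ζ=0.8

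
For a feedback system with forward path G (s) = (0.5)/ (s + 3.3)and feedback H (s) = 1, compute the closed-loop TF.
Closed-loop T = G/(1+GH).
Numerator: G_num * H_den = 0.5.
Denominator: G_den * H_den + G_num * H_num = (s + 3.3) + (0.5) = s + 3.8.
T(s) = (0.5)/(s + 3.8)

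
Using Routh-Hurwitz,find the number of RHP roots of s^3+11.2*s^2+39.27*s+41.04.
Routh array:
s^3: [1, 39.27]; s^2: [11.2, 41.04]; s^1: [35.6057]; s^0: [41.04]
First column: [1, 11.2, 35.6057, 41.04]. Sign changes = RHP roots = 0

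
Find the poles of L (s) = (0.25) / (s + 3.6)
Set denominator = 0: s + 3.6 = 0 → Poles: -3.6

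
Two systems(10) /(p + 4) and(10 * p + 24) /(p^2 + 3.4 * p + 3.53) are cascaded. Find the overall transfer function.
Series: H = H₁ · H₂ = (n₁·n₂)/(d₁·d₂).
Num: n₁·n₂ = 100*p + 240. Den: d₁·d₂ = p^3 + 7.4*p^2 + 17.13*p + 14.12.
H(p) = (100*p + 240)/(p^3 + 7.4*p^2 + 17.13*p + 14.12)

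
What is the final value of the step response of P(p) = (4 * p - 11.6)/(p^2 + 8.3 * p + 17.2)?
FVT: lim_{t→∞} y(t) = lim_{p→0} p*Y(p) where Y(p) = P(p)/p.
= lim_{p→0} P(p) = P(0) = num(0)/den(0) = -11.6/17.2 = -0.6744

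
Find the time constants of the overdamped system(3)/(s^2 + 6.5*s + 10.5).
Overdamped: real poles at -3.5, -3. τ = -1/pole → τ₁ = 0.2857, τ₂ = 0.3333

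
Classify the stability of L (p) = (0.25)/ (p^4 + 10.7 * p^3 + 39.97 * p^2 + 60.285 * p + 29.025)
Denominator: p^4 + 10.7*p^3 + 39.97*p^2 + 60.285*p + 29.025 = (p + 0.9)(p + 4.3)(p + 3)(p + 2.5). Poles: -0.9, -2.5, -3, -4.3. Stable (all poles in LHP)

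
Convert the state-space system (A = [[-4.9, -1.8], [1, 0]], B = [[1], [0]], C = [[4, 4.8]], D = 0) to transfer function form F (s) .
F(s) = C(sI - A)⁻¹B + D.
Characteristic polynomial det(sI - A) = s^2 + 4.9*s + 1.8.
Numerator from C·adj(sI-A)·B + D·det(sI-A) = 4*s + 4.8.
F(s) = (4*s + 4.8)/(s^2 + 4.9*s + 1.8)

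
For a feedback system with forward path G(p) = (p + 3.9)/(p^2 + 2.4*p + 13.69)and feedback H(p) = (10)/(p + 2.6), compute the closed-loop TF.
Closed-loop T = G/(1+GH).
Numerator: G_num * H_den = p^2 + 6.5*p + 10.14.
Denominator: G_den * H_den + G_num * H_num = (p^3 + 5*p^2 + 19.93*p + 35.594) + (10*p + 39) = p^3 + 5*p^2 + 29.93*p + 74.594.
T(p) = (p^2 + 6.5*p + 10.14)/(p^3 + 5*p^2 + 29.93*p + 74.594)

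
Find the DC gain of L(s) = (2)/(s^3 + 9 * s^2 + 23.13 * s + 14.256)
DC gain = L(0) = num(0)/den(0) = 2/14.256 = 0.1403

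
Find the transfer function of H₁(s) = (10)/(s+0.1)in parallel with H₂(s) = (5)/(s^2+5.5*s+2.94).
Parallel: H = H₁ + H₂ = (n₁·d₂ + n₂·d₁)/(d₁·d₂).
n₁·d₂ = 10*s^2 + 55*s + 29.4. n₂·d₁ = 5*s + 0.5. Sum = 10*s^2 + 60*s + 29.9. d₁·d₂ = s^3 + 5.6*s^2 + 3.49*s + 0.294.
H(s) = (10*s^2 + 60*s + 29.9)/(s^3 + 5.6*s^2 + 3.49*s + 0.294)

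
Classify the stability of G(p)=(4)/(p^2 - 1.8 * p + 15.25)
Denominator: p^2 - 1.8*p + 15.25. Poles: 0.9 + 3.8j, 0.9 - 3.8j. Unstable (2 pole(s) in RHP)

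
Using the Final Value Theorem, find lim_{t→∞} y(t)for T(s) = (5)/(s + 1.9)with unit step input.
FVT: lim_{t→∞} y(t) = lim_{s→0} s*Y(s) where Y(s) = T(s)/s.
= lim_{s→0} T(s) = T(0) = num(0)/den(0) = 5/1.9 = 2.632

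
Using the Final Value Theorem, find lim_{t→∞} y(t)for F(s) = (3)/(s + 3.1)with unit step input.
FVT: lim_{t→∞} y(t) = lim_{s→0} s*Y(s) where Y(s) = F(s)/s.
= lim_{s→0} F(s) = F(0) = num(0)/den(0) = 3/3.1 = 0.9677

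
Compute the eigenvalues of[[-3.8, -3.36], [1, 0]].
Eigenvalues solve det(λI - A) = 0.
Characteristic polynomial: λ^2 + 3.8*λ + 3.36 = 0.
Factor: (λ + 1.4)(λ + 2.4) = 0.
Roots: -1.4, -2.4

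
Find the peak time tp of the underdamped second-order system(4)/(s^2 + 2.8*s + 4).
Standard form: ωn²/(s²+2ζωn·s+ωn²) → ωn = 2, ζ = 0.7.
ωd = ωn·√(1-ζ²) = 2·√(1-0.7²) = 1.428.
tp = π/ωd = π/1.428 = 2.2 s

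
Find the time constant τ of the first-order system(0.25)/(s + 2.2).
First-order system: τ = -1/pole. Pole = -2.2. τ = -1/(-2.2) = 0.4545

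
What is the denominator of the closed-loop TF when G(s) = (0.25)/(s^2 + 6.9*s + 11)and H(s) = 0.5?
Characteristic poly = G_den * H_den + G_num * H_num = (s^2 + 6.9*s + 11) + (0.125) = s^2 + 6.9*s + 11.125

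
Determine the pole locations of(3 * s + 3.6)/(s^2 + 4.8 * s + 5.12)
Set denominator = 0: s^2 + 4.8*s + 5.12 = (s + 3.2)(s + 1.6) = 0 → Poles: -1.6, -3.2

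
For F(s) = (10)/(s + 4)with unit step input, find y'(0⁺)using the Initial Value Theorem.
IVT: y'(0⁺) = lim_{s→∞} s²·Y(s) = lim_{s→∞} s·F(s).
deg(num) = 0, deg(den) = 1, relative degree = 1, so s·F(s) → (leading num)/(leading den) = 10/1 = 10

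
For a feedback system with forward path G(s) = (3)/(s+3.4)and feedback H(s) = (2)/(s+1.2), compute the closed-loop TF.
Closed-loop T = G/(1+GH).
Numerator: G_num * H_den = 3*s + 3.6.
Denominator: G_den * H_den + G_num * H_num = (s^2 + 4.6*s + 4.08) + (6) = s^2 + 4.6*s + 10.08.
T(s) = (3*s + 3.6)/(s^2 + 4.6*s + 10.08)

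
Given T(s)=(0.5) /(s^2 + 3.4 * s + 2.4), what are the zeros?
Numerator is a nonzero constant (0.5) → Zeros: none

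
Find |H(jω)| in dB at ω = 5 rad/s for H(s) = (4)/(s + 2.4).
Substitute s = j*5: H(j5) = 0.312094 - 0.650195j.
|H(j5)| = sqrt(Re² + Im²) = 0.7212.
20*log₁₀(0.7212) = -2.84 dB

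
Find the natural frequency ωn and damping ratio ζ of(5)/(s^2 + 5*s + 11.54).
Underdamped: complex pole -2.5 + 2.3j. ωn = |pole| = 3.397, ζ = -Re(pole)/ωn = 0.7359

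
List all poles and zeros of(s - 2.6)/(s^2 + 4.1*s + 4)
Set denominator = 0: s^2 + 4.1*s + 4 = (s + 1.6)(s + 2.5) = 0 → Poles: -1.6, -2.5
Set numerator = 0: s - 2.6 = 0 → Zeros: 2.6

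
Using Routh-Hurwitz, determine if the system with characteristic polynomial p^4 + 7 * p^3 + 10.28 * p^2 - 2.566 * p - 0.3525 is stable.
Routh array:
p^4: [1, 10.28, -0.3525]; p^3: [7, -2.566]; p^2: [10.6466, -0.3525]; p^1: [-2.33424]; p^0: [-0.3525]
First column: [1, 7, 10.6466, -2.33424, -0.3525]. Sign changes = 1.
No, unstable (1 RHP root(s))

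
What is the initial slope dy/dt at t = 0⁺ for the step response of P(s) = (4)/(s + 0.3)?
IVT: y'(0⁺) = lim_{s→∞} s²·Y(s) = lim_{s→∞} s·P(s).
deg(num) = 0, deg(den) = 1, relative degree = 1, so s·P(s) → (leading num)/(leading den) = 4/1 = 4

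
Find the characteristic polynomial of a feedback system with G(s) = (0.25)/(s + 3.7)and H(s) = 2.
Characteristic poly = G_den * H_den + G_num * H_num = (s + 3.7) + (0.5) = s + 4.2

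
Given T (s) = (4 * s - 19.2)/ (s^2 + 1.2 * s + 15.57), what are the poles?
Set denominator = 0: s^2 + 1.2*s + 15.57 = 0 → Poles: -0.6 + 3.9j, -0.6 - 3.9j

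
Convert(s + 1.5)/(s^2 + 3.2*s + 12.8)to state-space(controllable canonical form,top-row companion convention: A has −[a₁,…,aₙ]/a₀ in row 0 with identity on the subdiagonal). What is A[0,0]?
Reachable canonical form for den = s^2 + 3.2*s + 12.8: top row of A = -[a₁,a₂,...,aₙ]/a₀, ones on the subdiagonal, zeros elsewhere.
A = [[-3.2, -12.8], [1, 0]].
A[0,0] = -3.2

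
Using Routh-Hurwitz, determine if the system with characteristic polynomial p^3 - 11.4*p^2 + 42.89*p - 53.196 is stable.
Routh array:
p^3: [1, 42.89]; p^2: [-11.4, -53.196]; p^1: [38.2237]; p^0: [-53.196]
First column: [1, -11.4, 38.2237, -53.196]. Sign changes = 3.
No, unstable (3 RHP root(s))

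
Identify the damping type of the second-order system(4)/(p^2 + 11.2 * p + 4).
Standard form: ωn²/(p²+2ζωn·p+ωn²) gives ωn=2, ζ=2.8.
Overdamped (ζ = 2.8 > 1)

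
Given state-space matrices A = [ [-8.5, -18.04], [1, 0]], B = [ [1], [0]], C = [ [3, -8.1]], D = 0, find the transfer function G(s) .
G(s) = C(sI - A)⁻¹B + D.
Characteristic polynomial det(sI - A) = s^2 + 8.5*s + 18.04.
Numerator from C·adj(sI-A)·B + D·det(sI-A) = 3*s - 8.1.
G(s) = (3*s - 8.1)/(s^2 + 8.5*s + 18.04)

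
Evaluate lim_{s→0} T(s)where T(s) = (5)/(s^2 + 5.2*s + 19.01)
DC gain = T(0) = num(0)/den(0) = 5/19.01 = 0.263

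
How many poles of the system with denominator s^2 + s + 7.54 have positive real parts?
Poles: -0.5 + 2.7j, -0.5 - 2.7j. RHP poles (Re>0): 0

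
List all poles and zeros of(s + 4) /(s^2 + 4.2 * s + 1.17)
Set denominator = 0: s^2 + 4.2*s + 1.17 = (s + 0.3)(s + 3.9) = 0 → Poles: -0.3, -3.9
Set numerator = 0: s + 4 = 0 → Zeros: -4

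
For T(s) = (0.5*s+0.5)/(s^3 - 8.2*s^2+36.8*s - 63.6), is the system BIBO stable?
Denominator: s^3 - 8.2*s^2 + 36.8*s - 63.6 = (s - 3)(s^2 - 5.2*s + 21.2). Poles: 2.6 + 3.8j, 2.6 - 3.8j, 3. All Re(p)<0: No (unstable)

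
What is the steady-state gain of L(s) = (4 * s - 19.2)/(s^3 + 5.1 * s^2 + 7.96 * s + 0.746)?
DC gain = L(0) = num(0)/den(0) = -19.2/0.746 = -25.74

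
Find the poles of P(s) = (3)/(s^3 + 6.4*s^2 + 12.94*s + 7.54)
Set denominator = 0: s^3 + 6.4*s^2 + 12.94*s + 7.54 = (s + 1)(s^2 + 5.4*s + 7.54) = 0 → Poles: -1, -2.7 + 0.5j, -2.7 - 0.5j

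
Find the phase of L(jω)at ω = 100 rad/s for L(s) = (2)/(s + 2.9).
Substitute s = j*100: L(j100) = 0.000579513 - 0.0199832j.
∠L(j100) = atan2(Im, Re) = atan2(-0.0199832, 0.000579513) = -88.34°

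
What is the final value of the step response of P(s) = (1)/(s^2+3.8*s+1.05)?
FVT: lim_{t→∞} y(t) = lim_{s→0} s*Y(s) where Y(s) = P(s)/s.
= lim_{s→0} P(s) = P(0) = num(0)/den(0) = 1/1.05 = 0.9524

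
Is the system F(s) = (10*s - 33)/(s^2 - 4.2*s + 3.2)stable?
Denominator: s^2 - 4.2*s + 3.2 = (s - 3.2)(s - 1). Poles: 1, 3.2. All Re(p)<0: No (unstable)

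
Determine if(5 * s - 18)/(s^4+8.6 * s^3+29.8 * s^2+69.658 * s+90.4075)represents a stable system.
Denominator: s^4 + 8.6*s^3 + 29.8*s^2 + 69.658*s + 90.4075 = (s + 2.9)(s + 4.3)(s^2 + 1.4*s + 7.25). Poles: -0.7 + 2.6j, -0.7 - 2.6j, -2.9, -4.3. All Re(p)<0: Yes (stable)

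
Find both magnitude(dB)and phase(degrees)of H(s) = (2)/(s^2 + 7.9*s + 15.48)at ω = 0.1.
Substitute s = j*0.1: H(j0.1) = 0.128946 - 0.00658484j.
|H| = 20*log₁₀(sqrt(Re²+Im²)) = -17.78 dB.
∠H = atan2(Im, Re) = -2.92°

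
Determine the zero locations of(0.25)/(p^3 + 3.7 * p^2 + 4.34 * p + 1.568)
Numerator is a nonzero constant (0.25) → Zeros: none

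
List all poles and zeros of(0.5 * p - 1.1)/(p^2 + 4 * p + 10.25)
Set denominator = 0: p^2 + 4*p + 10.25 = 0 → Poles: -2 + 2.5j, -2 - 2.5j
Set numerator = 0: 0.5*p - 1.1 = 0 → Zeros: 2.2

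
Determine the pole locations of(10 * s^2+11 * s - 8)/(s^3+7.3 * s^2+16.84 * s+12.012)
Set denominator = 0: s^3 + 7.3*s^2 + 16.84*s + 12.012 = (s + 3.3)(s + 2.6)(s + 1.4) = 0 → Poles: -1.4, -2.6, -3.3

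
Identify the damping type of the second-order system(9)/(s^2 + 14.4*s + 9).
Standard form: ωn²/(s²+2ζωn·s+ωn²) gives ωn=3, ζ=2.4.
Overdamped (ζ = 2.4 > 1)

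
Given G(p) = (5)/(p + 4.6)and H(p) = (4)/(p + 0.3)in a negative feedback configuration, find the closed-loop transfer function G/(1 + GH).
Closed-loop T = G/(1+GH).
Numerator: G_num * H_den = 5*p + 1.5.
Denominator: G_den * H_den + G_num * H_num = (p^2 + 4.9*p + 1.38) + (20) = p^2 + 4.9*p + 21.38.
T(p) = (5*p + 1.5)/(p^2 + 4.9*p + 21.38)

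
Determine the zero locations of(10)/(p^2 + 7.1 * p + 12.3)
Numerator is a nonzero constant (10) → Zeros: none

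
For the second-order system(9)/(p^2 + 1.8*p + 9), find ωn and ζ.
Standard form: ωn²/(p²+2ζωn·p+ωn²).
const=9=ωn² → ωn=3, p coeff=1.8=2ζωn → ζ=0.3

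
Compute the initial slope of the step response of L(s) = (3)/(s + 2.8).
IVT: y'(0⁺) = lim_{s→∞} s²·Y(s) = lim_{s→∞} s·L(s).
deg(num) = 0, deg(den) = 1, relative degree = 1, so s·L(s) → (leading num)/(leading den) = 3/1 = 3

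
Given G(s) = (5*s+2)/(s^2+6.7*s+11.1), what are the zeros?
Set numerator = 0: 5*s + 2 = 0 → Zeros: -0.4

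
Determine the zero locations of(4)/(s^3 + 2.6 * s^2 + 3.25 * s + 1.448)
Numerator is a nonzero constant (4) → Zeros: none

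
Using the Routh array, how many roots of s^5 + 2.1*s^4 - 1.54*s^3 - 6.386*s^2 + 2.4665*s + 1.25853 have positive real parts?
Routh array:
s^5: [1, -1.54, 2.4665]; s^4: [2.1, -6.386, 1.25853]; s^3: [1.50095, 1.8672]; s^2: [-8.99842, 1.25853]; s^1: [2.07713]; s^0: [1.25853]
First column: [1, 2.1, 1.50095, -8.99842, 2.07713, 1.25853]. Sign changes = RHP roots = 2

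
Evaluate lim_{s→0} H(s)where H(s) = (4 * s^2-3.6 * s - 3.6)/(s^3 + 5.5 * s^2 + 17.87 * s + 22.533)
DC gain = H(0) = num(0)/den(0) = -3.6/22.533 = -0.1598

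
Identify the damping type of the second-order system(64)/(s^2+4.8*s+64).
Standard form: ωn²/(s²+2ζωn·s+ωn²) gives ωn=8, ζ=0.3.
Underdamped (ζ = 0.3 < 1)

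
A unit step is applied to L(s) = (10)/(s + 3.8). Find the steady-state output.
FVT: lim_{t→∞} y(t) = lim_{s→0} s*Y(s) where Y(s) = L(s)/s.
= lim_{s→0} L(s) = L(0) = num(0)/den(0) = 10/3.8 = 2.632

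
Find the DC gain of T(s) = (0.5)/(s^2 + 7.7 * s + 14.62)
DC gain = T(0) = num(0)/den(0) = 0.5/14.62 = 0.0342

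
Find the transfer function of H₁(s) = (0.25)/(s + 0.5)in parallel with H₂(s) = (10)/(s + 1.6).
Parallel: H = H₁ + H₂ = (n₁·d₂ + n₂·d₁)/(d₁·d₂).
n₁·d₂ = 0.25*s + 0.4. n₂·d₁ = 10*s + 5. Sum = 10.25*s + 5.4. d₁·d₂ = s^2 + 2.1*s + 0.8.
H(s) = (10.25*s + 5.4)/(s^2 + 2.1*s + 0.8)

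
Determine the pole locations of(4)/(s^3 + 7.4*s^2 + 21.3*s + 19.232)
Set denominator = 0: s^3 + 7.4*s^2 + 21.3*s + 19.232 = (s + 1.6)(s^2 + 5.8*s + 12.02) = 0 → Poles: -1.6, -2.9 + 1.9j, -2.9 - 1.9j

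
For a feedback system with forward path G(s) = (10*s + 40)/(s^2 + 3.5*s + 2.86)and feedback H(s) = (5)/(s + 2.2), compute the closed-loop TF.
Closed-loop T = G/(1+GH).
Numerator: G_num * H_den = 10*s^2 + 62*s + 88.
Denominator: G_den * H_den + G_num * H_num = (s^3 + 5.7*s^2 + 10.56*s + 6.292) + (50*s + 200) = s^3 + 5.7*s^2 + 60.56*s + 206.292.
T(s) = (10*s^2 + 62*s + 88)/(s^3 + 5.7*s^2 + 60.56*s + 206.292)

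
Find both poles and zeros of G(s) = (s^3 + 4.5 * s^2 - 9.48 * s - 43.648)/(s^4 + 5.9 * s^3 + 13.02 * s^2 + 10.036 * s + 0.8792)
Set denominator = 0: s^4 + 5.9*s^3 + 13.02*s^2 + 10.036*s + 0.8792 = (s + 1.4)(s + 0.1)(s^2 + 4.4*s + 6.28) = 0 → Poles: -0.1, -1.4, -2.2 + 1.2j, -2.2 - 1.2j
Set numerator = 0: s^3 + 4.5*s^2 - 9.48*s - 43.648 = (s + 3.2)(s - 3.1)(s + 4.4) = 0 → Zeros: -3.2, -4.4, 3.1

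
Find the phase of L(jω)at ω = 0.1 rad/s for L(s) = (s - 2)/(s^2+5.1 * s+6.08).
Substitute s = j*0.1: L(j0.1) = -0.325805 + 0.0438485j.
∠L(j0.1) = atan2(Im, Re) = atan2(0.0438485, -0.325805) = 172.33°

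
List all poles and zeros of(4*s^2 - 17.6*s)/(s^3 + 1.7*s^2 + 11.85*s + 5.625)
Set denominator = 0: s^3 + 1.7*s^2 + 11.85*s + 5.625 = (s + 0.5)(s^2 + 1.2*s + 11.25) = 0 → Poles: -0.5, -0.6 + 3.3j, -0.6 - 3.3j
Set numerator = 0: 4*s^2 - 17.6*s = 4*s(s - 4.4) = 0 → Zeros: 0, 4.4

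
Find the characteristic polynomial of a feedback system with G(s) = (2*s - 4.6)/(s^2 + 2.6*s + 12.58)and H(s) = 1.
Characteristic poly = G_den * H_den + G_num * H_num = (s^2 + 2.6*s + 12.58) + (2*s - 4.6) = s^2 + 4.6*s + 7.98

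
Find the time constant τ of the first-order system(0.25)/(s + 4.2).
First-order system: τ = -1/pole. Pole = -4.2. τ = -1/(-4.2) = 0.2381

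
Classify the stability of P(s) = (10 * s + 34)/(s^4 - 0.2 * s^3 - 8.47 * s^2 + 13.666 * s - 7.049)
Denominator: s^4 - 0.2*s^3 - 8.47*s^2 + 13.666*s - 7.049 = (s - 1.9)(s + 3.5)(s^2 - 1.8*s + 1.06). Poles: -3.5, 0.9 + 0.5j, 0.9 - 0.5j, 1.9. Unstable (3 pole(s) in RHP)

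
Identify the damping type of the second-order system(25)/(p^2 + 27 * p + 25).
Standard form: ωn²/(p²+2ζωn·p+ωn²) gives ωn=5, ζ=2.7.
Overdamped (ζ = 2.7 > 1)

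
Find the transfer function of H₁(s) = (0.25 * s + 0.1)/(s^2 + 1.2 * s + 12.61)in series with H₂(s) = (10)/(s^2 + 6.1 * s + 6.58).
Series: H = H₁ · H₂ = (n₁·n₂)/(d₁·d₂).
Num: n₁·n₂ = 2.5*s + 1. Den: d₁·d₂ = s^4 + 7.3*s^3 + 26.51*s^2 + 84.817*s + 82.9738.
H(s) = (2.5*s + 1)/(s^4 + 7.3*s^3 + 26.51*s^2 + 84.817*s + 82.9738)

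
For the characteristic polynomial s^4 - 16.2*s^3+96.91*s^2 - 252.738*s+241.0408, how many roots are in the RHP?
s^4 - 16.2*s^3 + 96.91*s^2 - 252.738*s + 241.0408 = (s - 4.9)(s - 2.6)(s - 4.4)(s - 4.3). Poles: 2.6, 4.3, 4.4, 4.9. RHP poles (Re>0): 4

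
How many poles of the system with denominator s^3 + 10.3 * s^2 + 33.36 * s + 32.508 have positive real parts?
s^3 + 10.3*s^2 + 33.36*s + 32.508 = (s + 4.2)(s + 4.3)(s + 1.8). Poles: -1.8, -4.2, -4.3. RHP poles (Re>0): 0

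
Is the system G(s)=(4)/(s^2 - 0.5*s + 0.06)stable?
Denominator: s^2 - 0.5*s + 0.06 = (s - 0.3)(s - 0.2). Poles: 0.2, 0.3. All Re(p)<0: No (unstable)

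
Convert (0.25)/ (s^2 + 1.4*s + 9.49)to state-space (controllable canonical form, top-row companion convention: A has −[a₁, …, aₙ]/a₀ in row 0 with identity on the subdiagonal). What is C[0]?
Reachable canonical form: C = numerator coefficients (right-aligned, zero-padded to length n).
num = 0.25, C = [[0, 0.25]].
C[0] = 0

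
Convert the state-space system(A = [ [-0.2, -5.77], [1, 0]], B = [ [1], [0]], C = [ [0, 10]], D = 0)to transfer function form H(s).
H(s) = C(sI - A)⁻¹B + D.
Characteristic polynomial det(sI - A) = s^2 + 0.2*s + 5.77.
Numerator from C·adj(sI-A)·B + D·det(sI-A) = 10.
H(s) = (10)/(s^2 + 0.2*s + 5.77)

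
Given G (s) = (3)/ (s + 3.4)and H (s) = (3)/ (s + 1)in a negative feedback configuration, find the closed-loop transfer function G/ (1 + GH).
Closed-loop T = G/(1+GH).
Numerator: G_num * H_den = 3*s + 3.
Denominator: G_den * H_den + G_num * H_num = (s^2 + 4.4*s + 3.4) + (9) = s^2 + 4.4*s + 12.4.
T(s) = (3*s + 3)/(s^2 + 4.4*s + 12.4)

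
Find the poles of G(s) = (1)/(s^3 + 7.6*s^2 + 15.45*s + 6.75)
Set denominator = 0: s^3 + 7.6*s^2 + 15.45*s + 6.75 = (s + 0.6)(s + 4.5)(s + 2.5) = 0 → Poles: -0.6, -2.5, -4.5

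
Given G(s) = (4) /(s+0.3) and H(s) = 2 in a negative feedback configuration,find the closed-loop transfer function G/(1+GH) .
Closed-loop T = G/(1+GH).
Numerator: G_num * H_den = 4.
Denominator: G_den * H_den + G_num * H_num = (s + 0.3) + (8) = s + 8.3.
T(s) = (4)/(s + 8.3)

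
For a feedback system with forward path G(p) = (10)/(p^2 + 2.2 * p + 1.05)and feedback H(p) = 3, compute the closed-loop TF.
Closed-loop T = G/(1+GH).
Numerator: G_num * H_den = 10.
Denominator: G_den * H_den + G_num * H_num = (p^2 + 2.2*p + 1.05) + (30) = p^2 + 2.2*p + 31.05.
T(p) = (10)/(p^2 + 2.2*p + 31.05)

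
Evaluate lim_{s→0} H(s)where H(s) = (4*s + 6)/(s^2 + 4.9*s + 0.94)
DC gain = H(0) = num(0)/den(0) = 6/0.94 = 6.383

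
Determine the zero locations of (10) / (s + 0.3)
Numerator is a nonzero constant (10) → Zeros: none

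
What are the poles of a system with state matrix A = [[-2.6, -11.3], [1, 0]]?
Eigenvalues solve det(λI - A) = 0.
Characteristic polynomial: λ^2 + 2.6*λ + 11.3 = 0.
Roots: -1.3 + 3.1j, -1.3 - 3.1j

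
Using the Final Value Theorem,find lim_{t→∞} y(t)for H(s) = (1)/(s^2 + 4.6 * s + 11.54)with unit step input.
FVT: lim_{t→∞} y(t) = lim_{s→0} s*Y(s) where Y(s) = H(s)/s.
= lim_{s→0} H(s) = H(0) = num(0)/den(0) = 1/11.54 = 0.08666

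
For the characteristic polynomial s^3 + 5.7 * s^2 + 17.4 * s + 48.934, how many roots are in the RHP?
s^3 + 5.7*s^2 + 17.4*s + 48.934 = (s + 4.3)(s^2 + 1.4*s + 11.38). Poles: -0.7 + 3.3j, -0.7 - 3.3j, -4.3. RHP poles (Re>0): 0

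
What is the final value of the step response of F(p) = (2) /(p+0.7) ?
FVT: lim_{t→∞} y(t) = lim_{p→0} p*Y(p) where Y(p) = F(p)/p.
= lim_{p→0} F(p) = F(0) = num(0)/den(0) = 2/0.7 = 2.857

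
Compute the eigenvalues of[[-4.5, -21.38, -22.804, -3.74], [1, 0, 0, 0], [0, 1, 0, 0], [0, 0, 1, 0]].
Eigenvalues solve det(λI - A) = 0.
Characteristic polynomial: λ^4 + 4.5*λ^3 + 21.38*λ^2 + 22.804*λ + 3.74 = 0.
Factor: (λ + 0.2)(λ + 1.1)(λ^2 + 3.2*λ + 17) = 0.
Roots: -0.2, -1.1, -1.6 + 3.8j, -1.6 - 3.8j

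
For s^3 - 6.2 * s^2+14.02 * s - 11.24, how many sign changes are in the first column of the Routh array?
Routh array:
s^3: [1, 14.02]; s^2: [-6.2, -11.24]; s^1: [12.2071]; s^0: [-11.24]
First column: [1, -6.2, 12.2071, -11.24]. Sign changes = 3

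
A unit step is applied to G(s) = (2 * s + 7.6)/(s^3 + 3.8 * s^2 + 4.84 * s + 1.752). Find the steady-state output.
FVT: lim_{t→∞} y(t) = lim_{s→0} s*Y(s) where Y(s) = G(s)/s.
= lim_{s→0} G(s) = G(0) = num(0)/den(0) = 7.6/1.752 = 4.338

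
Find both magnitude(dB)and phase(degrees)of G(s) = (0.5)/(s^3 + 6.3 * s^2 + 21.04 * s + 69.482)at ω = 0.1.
Substitute s = j*0.1: G(j0.1) = 0.00719603 - 0.000217999j.
|G| = 20*log₁₀(sqrt(Re²+Im²)) = -42.85 dB.
∠G = atan2(Im, Re) = -1.74°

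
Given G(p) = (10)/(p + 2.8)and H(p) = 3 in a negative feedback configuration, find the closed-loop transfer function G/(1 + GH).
Closed-loop T = G/(1+GH).
Numerator: G_num * H_den = 10.
Denominator: G_den * H_den + G_num * H_num = (p + 2.8) + (30) = p + 32.8.
T(p) = (10)/(p + 32.8)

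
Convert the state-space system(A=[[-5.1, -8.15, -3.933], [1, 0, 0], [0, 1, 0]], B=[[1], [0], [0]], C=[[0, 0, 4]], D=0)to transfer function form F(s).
F(s) = C(sI - A)⁻¹B + D.
Characteristic polynomial det(sI - A) = s^3 + 5.1*s^2 + 8.15*s + 3.933.
Numerator from C·adj(sI-A)·B + D·det(sI-A) = 4.
F(s) = (4)/(s^3 + 5.1*s^2 + 8.15*s + 3.933)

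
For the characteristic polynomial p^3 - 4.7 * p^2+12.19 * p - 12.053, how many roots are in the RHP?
p^3 - 4.7*p^2 + 12.19*p - 12.053 = (p - 1.7)(p^2 - 3*p + 7.09). Poles: 1.5 + 2.2j, 1.5 - 2.2j, 1.7. RHP poles (Re>0): 3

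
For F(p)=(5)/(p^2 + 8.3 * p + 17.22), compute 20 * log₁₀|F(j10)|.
Substitute p = j*10: F(j10) = -0.0301204 - 0.0302004j.
|F(j10)| = sqrt(Re² + Im²) = 0.04265.
20*log₁₀(0.04265) = -27.40 dB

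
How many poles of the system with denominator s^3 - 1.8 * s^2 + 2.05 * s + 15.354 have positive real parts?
s^3 - 1.8*s^2 + 2.05*s + 15.354 = (s + 1.8)(s^2 - 3.6*s + 8.53). Poles: -1.8, 1.8 + 2.3j, 1.8 - 2.3j. RHP poles (Re>0): 2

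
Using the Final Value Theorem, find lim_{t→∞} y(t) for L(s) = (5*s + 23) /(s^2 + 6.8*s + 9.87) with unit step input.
FVT: lim_{t→∞} y(t) = lim_{s→0} s*Y(s) where Y(s) = L(s)/s.
= lim_{s→0} L(s) = L(0) = num(0)/den(0) = 23/9.87 = 2.33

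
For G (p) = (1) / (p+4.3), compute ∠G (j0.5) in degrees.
Substitute p = j*0.5: G(j0.5) = 0.229456 - 0.0266809j.
∠G(j0.5) = atan2(Im, Re) = atan2(-0.0266809, 0.229456) = -6.63°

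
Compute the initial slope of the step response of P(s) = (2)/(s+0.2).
IVT: y'(0⁺) = lim_{s→∞} s²·Y(s) = lim_{s→∞} s·P(s).
deg(num) = 0, deg(den) = 1, relative degree = 1, so s·P(s) → (leading num)/(leading den) = 2/1 = 2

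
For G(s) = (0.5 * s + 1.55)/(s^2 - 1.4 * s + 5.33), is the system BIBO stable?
Denominator: s^2 - 1.4*s + 5.33. Poles: 0.7 + 2.2j, 0.7 - 2.2j. All Re(p)<0: No (unstable)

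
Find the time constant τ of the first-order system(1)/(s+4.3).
First-order system: τ = -1/pole. Pole = -4.3. τ = -1/(-4.3) = 0.2326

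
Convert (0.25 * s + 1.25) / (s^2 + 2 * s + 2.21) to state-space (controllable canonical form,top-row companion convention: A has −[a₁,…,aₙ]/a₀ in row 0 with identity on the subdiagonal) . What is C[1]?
Reachable canonical form: C = numerator coefficients (right-aligned, zero-padded to length n).
num = 0.25*s + 1.25, C = [[0.25, 1.25]].
C[1] = 1.25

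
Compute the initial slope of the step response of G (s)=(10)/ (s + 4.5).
IVT: y'(0⁺) = lim_{s→∞} s²·Y(s) = lim_{s→∞} s·G(s).
deg(num) = 0, deg(den) = 1, relative degree = 1, so s·G(s) → (leading num)/(leading den) = 10/1 = 10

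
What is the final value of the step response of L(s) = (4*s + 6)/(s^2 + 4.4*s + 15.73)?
FVT: lim_{t→∞} y(t) = lim_{s→0} s*Y(s) where Y(s) = L(s)/s.
= lim_{s→0} L(s) = L(0) = num(0)/den(0) = 6/15.73 = 0.3814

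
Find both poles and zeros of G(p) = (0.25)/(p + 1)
Set denominator = 0: p + 1 = 0 → Poles: -1
Numerator is a nonzero constant (0.25) → Zeros: none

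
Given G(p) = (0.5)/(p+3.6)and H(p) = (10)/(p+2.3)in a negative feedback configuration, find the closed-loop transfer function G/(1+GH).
Closed-loop T = G/(1+GH).
Numerator: G_num * H_den = 0.5*p + 1.15.
Denominator: G_den * H_den + G_num * H_num = (p^2 + 5.9*p + 8.28) + (5) = p^2 + 5.9*p + 13.28.
T(p) = (0.5*p + 1.15)/(p^2 + 5.9*p + 13.28)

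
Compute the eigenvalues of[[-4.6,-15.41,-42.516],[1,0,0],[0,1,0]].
Eigenvalues solve det(λI - A) = 0.
Characteristic polynomial: λ^3 + 4.6*λ^2 + 15.41*λ + 42.516 = 0.
Factor: (λ + 3.6)(λ^2 + λ + 11.81) = 0.
Roots: -0.5 + 3.4j, -0.5 - 3.4j, -3.6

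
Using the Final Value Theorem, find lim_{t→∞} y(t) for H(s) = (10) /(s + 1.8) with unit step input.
FVT: lim_{t→∞} y(t) = lim_{s→0} s*Y(s) where Y(s) = H(s)/s.
= lim_{s→0} H(s) = H(0) = num(0)/den(0) = 10/1.8 = 5.556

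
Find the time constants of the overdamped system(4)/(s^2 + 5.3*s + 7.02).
Overdamped: real poles at -2.7, -2.6. τ = -1/pole → τ₁ = 0.3704, τ₂ = 0.3846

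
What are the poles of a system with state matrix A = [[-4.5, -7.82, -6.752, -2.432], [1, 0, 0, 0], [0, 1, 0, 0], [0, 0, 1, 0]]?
Eigenvalues solve det(λI - A) = 0.
Characteristic polynomial: λ^4 + 4.5*λ^3 + 7.82*λ^2 + 6.752*λ + 2.432 = 0.
Factor: (λ + 1)(λ + 1.9)(λ^2 + 1.6*λ + 1.28) = 0.
Roots: -0.8 + 0.8j, -0.8 - 0.8j, -1, -1.9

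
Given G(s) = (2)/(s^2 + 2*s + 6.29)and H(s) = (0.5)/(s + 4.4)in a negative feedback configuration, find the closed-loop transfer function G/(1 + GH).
Closed-loop T = G/(1+GH).
Numerator: G_num * H_den = 2*s + 8.8.
Denominator: G_den * H_den + G_num * H_num = (s^3 + 6.4*s^2 + 15.09*s + 27.676) + (1) = s^3 + 6.4*s^2 + 15.09*s + 28.676.
T(s) = (2*s + 8.8)/(s^3 + 6.4*s^2 + 15.09*s + 28.676)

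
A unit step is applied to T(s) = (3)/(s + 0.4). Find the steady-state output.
FVT: lim_{t→∞} y(t) = lim_{s→0} s*Y(s) where Y(s) = T(s)/s.
= lim_{s→0} T(s) = T(0) = num(0)/den(0) = 3/0.4 = 7.5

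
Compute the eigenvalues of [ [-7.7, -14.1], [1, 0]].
Eigenvalues solve det(λI - A) = 0.
Characteristic polynomial: λ^2 + 7.7*λ + 14.1 = 0.
Factor: (λ + 3)(λ + 4.7) = 0.
Roots: -3, -4.7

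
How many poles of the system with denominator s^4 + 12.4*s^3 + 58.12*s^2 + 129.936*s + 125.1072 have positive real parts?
s^4 + 12.4*s^3 + 58.12*s^2 + 129.936*s + 125.1072 = (s + 3.6)(s + 4.8)(s^2 + 4*s + 7.24). Poles: -2 + 1.8j, -2 - 1.8j, -3.6, -4.8. RHP poles (Re>0): 0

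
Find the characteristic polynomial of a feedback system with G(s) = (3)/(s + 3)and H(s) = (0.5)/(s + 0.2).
Characteristic poly = G_den * H_den + G_num * H_num = (s^2 + 3.2*s + 0.6) + (1.5) = s^2 + 3.2*s + 2.1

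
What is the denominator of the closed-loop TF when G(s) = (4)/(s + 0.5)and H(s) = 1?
Characteristic poly = G_den * H_den + G_num * H_num = (s + 0.5) + (4) = s + 4.5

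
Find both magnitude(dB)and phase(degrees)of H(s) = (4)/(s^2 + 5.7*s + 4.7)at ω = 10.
Substitute s = j*10: H(j10) = -0.0309137 - 0.0184898j.
|H| = 20*log₁₀(sqrt(Re²+Im²)) = -28.87 dB.
∠H = atan2(Im, Re) = -149.12°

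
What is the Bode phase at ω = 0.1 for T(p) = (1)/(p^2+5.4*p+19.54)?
Substitute p = j*0.1: T(j0.1) = 0.0511642 - 0.00141468j.
∠T(j0.1) = atan2(Im, Re) = atan2(-0.00141468, 0.0511642) = -1.58°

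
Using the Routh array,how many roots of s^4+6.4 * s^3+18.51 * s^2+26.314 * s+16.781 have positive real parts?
Routh array:
s^4: [1, 18.51, 16.781]; s^3: [6.4, 26.314]; s^2: [14.3984, 16.781]; s^1: [18.855]; s^0: [16.781]
First column: [1, 6.4, 14.3984, 18.855, 16.781]. Sign changes = RHP roots = 0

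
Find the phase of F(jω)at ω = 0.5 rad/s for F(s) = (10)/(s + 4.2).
Substitute s = j*0.5: F(j0.5) = 2.34768 - 0.279486j.
∠F(j0.5) = atan2(Im, Re) = atan2(-0.279486, 2.34768) = -6.79°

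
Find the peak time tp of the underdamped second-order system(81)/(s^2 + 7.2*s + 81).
Standard form: ωn²/(s²+2ζωn·s+ωn²) → ωn = 9, ζ = 0.4.
ωd = ωn·√(1-ζ²) = 9·√(1-0.4²) = 8.249.
tp = π/ωd = π/8.249 = 0.3809 s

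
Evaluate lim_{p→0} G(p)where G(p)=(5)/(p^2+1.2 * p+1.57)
DC gain = G(0) = num(0)/den(0) = 5/1.57 = 3.185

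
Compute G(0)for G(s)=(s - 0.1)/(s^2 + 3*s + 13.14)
DC gain = G(0) = num(0)/den(0) = -0.1/13.14 = -0.00761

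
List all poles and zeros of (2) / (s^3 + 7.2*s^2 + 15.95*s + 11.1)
Set denominator = 0: s^3 + 7.2*s^2 + 15.95*s + 11.1 = (s + 1.5)(s + 2)(s + 3.7) = 0 → Poles: -1.5, -2, -3.7
Numerator is a nonzero constant (2) → Zeros: none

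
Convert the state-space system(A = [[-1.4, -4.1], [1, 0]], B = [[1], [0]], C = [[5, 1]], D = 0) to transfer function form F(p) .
F(p) = C(pI - A)⁻¹B + D.
Characteristic polynomial det(pI - A) = p^2 + 1.4*p + 4.1.
Numerator from C·adj(pI-A)·B + D·det(pI-A) = 5*p + 1.
F(p) = (5*p + 1)/(p^2 + 1.4*p + 4.1)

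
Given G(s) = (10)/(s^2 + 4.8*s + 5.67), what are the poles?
Set denominator = 0: s^2 + 4.8*s + 5.67 = (s + 2.1)(s + 2.7) = 0 → Poles: -2.1, -2.7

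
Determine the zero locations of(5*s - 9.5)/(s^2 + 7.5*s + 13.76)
Set numerator = 0: 5*s - 9.5 = 0 → Zeros: 1.9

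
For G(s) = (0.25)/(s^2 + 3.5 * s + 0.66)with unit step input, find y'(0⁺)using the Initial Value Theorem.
IVT: y'(0⁺) = lim_{s→∞} s²·Y(s) = lim_{s→∞} s·G(s).
deg(num) = 0, deg(den) = 2, relative degree = 2 ≥ 2, so s·G(s) → 0. Initial slope = 0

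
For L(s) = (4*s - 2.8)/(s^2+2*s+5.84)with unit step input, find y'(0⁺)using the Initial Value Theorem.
IVT: y'(0⁺) = lim_{s→∞} s²·Y(s) = lim_{s→∞} s·L(s).
deg(num) = 1, deg(den) = 2, relative degree = 1, so s·L(s) → (leading num)/(leading den) = 4/1 = 4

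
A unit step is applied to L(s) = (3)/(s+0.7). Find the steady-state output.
FVT: lim_{t→∞} y(t) = lim_{s→0} s*Y(s) where Y(s) = L(s)/s.
= lim_{s→0} L(s) = L(0) = num(0)/den(0) = 3/0.7 = 4.286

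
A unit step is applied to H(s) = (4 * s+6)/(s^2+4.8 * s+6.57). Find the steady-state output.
FVT: lim_{t→∞} y(t) = lim_{s→0} s*Y(s) where Y(s) = H(s)/s.
= lim_{s→0} H(s) = H(0) = num(0)/den(0) = 6/6.57 = 0.9132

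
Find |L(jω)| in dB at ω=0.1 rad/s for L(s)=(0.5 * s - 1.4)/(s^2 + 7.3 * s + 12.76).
Substitute s = j*0.1: L(j0.1) = -0.109221 + 0.010175j.
|L(j0.1)| = sqrt(Re² + Im²) = 0.1097.
20*log₁₀(0.1097) = -19.20 dB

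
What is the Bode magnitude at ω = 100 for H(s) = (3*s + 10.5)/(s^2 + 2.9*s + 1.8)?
Substitute s = j*100: H(j100) = -0.000179725 - 0.0300106j.
|H(j100)| = sqrt(Re² + Im²) = 0.03001.
20*log₁₀(0.03001) = -30.45 dB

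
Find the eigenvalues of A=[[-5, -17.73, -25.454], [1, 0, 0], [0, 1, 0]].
Eigenvalues solve det(λI - A) = 0.
Characteristic polynomial: λ^3 + 5*λ^2 + 17.73*λ + 25.454 = 0.
Factor: (λ + 2.2)(λ^2 + 2.8*λ + 11.57) = 0.
Roots: -1.4 + 3.1j, -1.4 - 3.1j, -2.2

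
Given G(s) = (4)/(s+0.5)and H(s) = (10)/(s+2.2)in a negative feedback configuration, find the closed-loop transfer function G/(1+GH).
Closed-loop T = G/(1+GH).
Numerator: G_num * H_den = 4*s + 8.8.
Denominator: G_den * H_den + G_num * H_num = (s^2 + 2.7*s + 1.1) + (40) = s^2 + 2.7*s + 41.1.
T(s) = (4*s + 8.8)/(s^2 + 2.7*s + 41.1)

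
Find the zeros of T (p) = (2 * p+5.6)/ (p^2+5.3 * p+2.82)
Set numerator = 0: 2*p + 5.6 = 0 → Zeros: -2.8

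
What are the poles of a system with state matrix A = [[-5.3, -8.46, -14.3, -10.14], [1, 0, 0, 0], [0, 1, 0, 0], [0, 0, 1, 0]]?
Eigenvalues solve det(λI - A) = 0.
Characteristic polynomial: λ^4 + 5.3*λ^3 + 8.46*λ^2 + 14.3*λ + 10.14 = 0.
Factor: (λ + 3.9)(λ + 1)(λ^2 + 0.4*λ + 2.6) = 0.
Roots: -0.2 + 1.6j, -0.2 - 1.6j, -1, -3.9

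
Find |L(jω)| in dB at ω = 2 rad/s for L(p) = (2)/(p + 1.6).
Substitute p = j*2: L(j2) = 0.487805 - 0.609756j.
|L(j2)| = sqrt(Re² + Im²) = 0.7809.
20*log₁₀(0.7809) = -2.15 dB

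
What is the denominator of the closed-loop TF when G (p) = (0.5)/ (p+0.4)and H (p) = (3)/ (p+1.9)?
Characteristic poly = G_den * H_den + G_num * H_num = (p^2 + 2.3*p + 0.76) + (1.5) = p^2 + 2.3*p + 2.26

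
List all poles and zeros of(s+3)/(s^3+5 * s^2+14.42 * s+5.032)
Set denominator = 0: s^3 + 5*s^2 + 14.42*s + 5.032 = (s + 0.4)(s^2 + 4.6*s + 12.58) = 0 → Poles: -0.4, -2.3 + 2.7j, -2.3 - 2.7j
Set numerator = 0: s + 3 = 0 → Zeros: -3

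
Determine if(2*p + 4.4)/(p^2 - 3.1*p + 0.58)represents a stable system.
Denominator: p^2 - 3.1*p + 0.58 = (p - 2.9)(p - 0.2). Poles: 0.2, 2.9. All Re(p)<0: No (unstable)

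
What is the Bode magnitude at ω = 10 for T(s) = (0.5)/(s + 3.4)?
Substitute s = j*10: T(j10) = 0.0152384 - 0.0448189j.
|T(j10)| = sqrt(Re² + Im²) = 0.04734.
20*log₁₀(0.04734) = -26.50 dB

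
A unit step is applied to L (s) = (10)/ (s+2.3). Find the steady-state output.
FVT: lim_{t→∞} y(t) = lim_{s→0} s*Y(s) where Y(s) = L(s)/s.
= lim_{s→0} L(s) = L(0) = num(0)/den(0) = 10/2.3 = 4.348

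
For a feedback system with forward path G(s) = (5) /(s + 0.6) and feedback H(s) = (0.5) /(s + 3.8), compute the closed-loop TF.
Closed-loop T = G/(1+GH).
Numerator: G_num * H_den = 5*s + 19.
Denominator: G_den * H_den + G_num * H_num = (s^2 + 4.4*s + 2.28) + (2.5) = s^2 + 4.4*s + 4.78.
T(s) = (5*s + 19)/(s^2 + 4.4*s + 4.78)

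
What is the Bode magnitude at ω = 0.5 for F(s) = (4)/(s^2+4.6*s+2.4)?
Substitute s = j*0.5: F(j0.5) = 0.867591 - 0.928121j.
|F(j0.5)| = sqrt(Re² + Im²) = 1.27.
20*log₁₀(1.27) = 2.08 dB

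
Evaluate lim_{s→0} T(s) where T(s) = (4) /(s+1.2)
DC gain = T(0) = num(0)/den(0) = 4/1.2 = 3.333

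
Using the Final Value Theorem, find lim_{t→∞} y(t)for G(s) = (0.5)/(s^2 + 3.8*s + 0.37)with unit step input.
FVT: lim_{t→∞} y(t) = lim_{s→0} s*Y(s) where Y(s) = G(s)/s.
= lim_{s→0} G(s) = G(0) = num(0)/den(0) = 0.5/0.37 = 1.351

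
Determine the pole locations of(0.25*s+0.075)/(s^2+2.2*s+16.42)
Set denominator = 0: s^2 + 2.2*s + 16.42 = 0 → Poles: -1.1 + 3.9j, -1.1 - 3.9j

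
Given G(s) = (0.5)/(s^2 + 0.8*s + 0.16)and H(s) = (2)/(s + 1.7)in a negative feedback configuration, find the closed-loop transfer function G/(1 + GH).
Closed-loop T = G/(1+GH).
Numerator: G_num * H_den = 0.5*s + 0.85.
Denominator: G_den * H_den + G_num * H_num = (s^3 + 2.5*s^2 + 1.52*s + 0.272) + (1) = s^3 + 2.5*s^2 + 1.52*s + 1.272.
T(s) = (0.5*s + 0.85)/(s^3 + 2.5*s^2 + 1.52*s + 1.272)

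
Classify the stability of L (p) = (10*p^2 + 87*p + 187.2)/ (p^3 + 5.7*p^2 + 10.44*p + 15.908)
Denominator: p^3 + 5.7*p^2 + 10.44*p + 15.908 = (p + 4.1)(p^2 + 1.6*p + 3.88). Poles: -0.8 + 1.8j, -0.8 - 1.8j, -4.1. Stable (all poles in LHP)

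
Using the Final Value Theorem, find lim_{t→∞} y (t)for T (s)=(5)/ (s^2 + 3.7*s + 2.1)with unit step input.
FVT: lim_{t→∞} y(t) = lim_{s→0} s*Y(s) where Y(s) = T(s)/s.
= lim_{s→0} T(s) = T(0) = num(0)/den(0) = 5/2.1 = 2.381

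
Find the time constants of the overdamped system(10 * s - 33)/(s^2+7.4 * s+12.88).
Overdamped: real poles at -2.8, -4.6. τ = -1/pole → τ₁ = 0.3571, τ₂ = 0.2174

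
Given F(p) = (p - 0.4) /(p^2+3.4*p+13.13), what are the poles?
Set denominator = 0: p^2 + 3.4*p + 13.13 = 0 → Poles: -1.7 + 3.2j, -1.7 - 3.2j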